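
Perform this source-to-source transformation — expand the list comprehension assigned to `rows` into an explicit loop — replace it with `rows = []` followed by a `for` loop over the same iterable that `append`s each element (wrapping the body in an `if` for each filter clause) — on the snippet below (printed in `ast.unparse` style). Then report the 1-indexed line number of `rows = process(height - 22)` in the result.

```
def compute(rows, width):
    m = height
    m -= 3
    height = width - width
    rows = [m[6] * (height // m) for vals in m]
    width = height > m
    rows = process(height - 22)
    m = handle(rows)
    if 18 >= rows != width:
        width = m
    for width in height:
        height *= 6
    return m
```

9

Transformed code:
def compute(rows, width):
    m = height
    m -= 3
    height = width - width
    rows = []
    for vals in m:
        rows.append(m[6] * (height // m))
    width = height > m
    rows = process(height - 22)
    m = handle(rows)
    if 18 >= rows != width:
        width = m
    for width in height:
        height *= 6
    return m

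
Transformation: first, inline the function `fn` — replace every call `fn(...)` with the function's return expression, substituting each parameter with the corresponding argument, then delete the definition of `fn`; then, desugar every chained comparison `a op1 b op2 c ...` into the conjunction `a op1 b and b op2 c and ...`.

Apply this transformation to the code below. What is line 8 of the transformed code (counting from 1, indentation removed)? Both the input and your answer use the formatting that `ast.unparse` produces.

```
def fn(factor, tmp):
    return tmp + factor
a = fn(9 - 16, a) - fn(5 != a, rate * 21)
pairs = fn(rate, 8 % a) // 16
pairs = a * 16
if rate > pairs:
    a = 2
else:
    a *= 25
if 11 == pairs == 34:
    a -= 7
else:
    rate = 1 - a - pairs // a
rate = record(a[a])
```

Transformed code:
a = a + (9 - 16) - (rate * 21 + (5 != a))
pairs = (8 % a + rate) // 16
pairs = a * 16
if rate > pairs:
    a = 2
else:
    a *= 25
if 11 == pairs and pairs == 34:
    a -= 7
else:
    rate = 1 - a - pairs // a
rate = record(a[a])

if 11 == pairs and pairs == 34:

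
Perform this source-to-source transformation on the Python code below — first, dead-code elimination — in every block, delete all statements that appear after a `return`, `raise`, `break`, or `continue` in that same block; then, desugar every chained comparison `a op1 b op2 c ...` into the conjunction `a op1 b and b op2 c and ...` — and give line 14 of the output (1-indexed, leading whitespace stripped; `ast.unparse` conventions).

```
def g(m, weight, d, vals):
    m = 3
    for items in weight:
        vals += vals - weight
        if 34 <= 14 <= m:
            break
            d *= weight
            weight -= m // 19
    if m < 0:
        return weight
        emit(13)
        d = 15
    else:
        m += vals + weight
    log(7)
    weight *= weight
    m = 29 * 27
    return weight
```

return weight

Transformed code:
def g(m, weight, d, vals):
    m = 3
    for items in weight:
        vals += vals - weight
        if 34 <= 14 and 14 <= m:
            break
    if m < 0:
        return weight
    else:
        m += vals + weight
    log(7)
    weight *= weight
    m = 29 * 27
    return weight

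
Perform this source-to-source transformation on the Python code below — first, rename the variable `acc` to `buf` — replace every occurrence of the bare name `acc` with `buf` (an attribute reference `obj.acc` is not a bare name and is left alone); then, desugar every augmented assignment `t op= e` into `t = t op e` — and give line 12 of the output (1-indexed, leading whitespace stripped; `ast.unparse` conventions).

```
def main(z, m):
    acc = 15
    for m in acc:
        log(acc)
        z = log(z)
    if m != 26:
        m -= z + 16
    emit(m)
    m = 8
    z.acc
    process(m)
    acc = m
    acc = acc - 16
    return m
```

Transformed code:
def main(z, m):
    buf = 15
    for m in buf:
        log(buf)
        z = log(z)
    if m != 26:
        m = m - (z + 16)
    emit(m)
    m = 8
    z.acc
    process(m)
    buf = m
    buf = buf - 16
    return m

buf = m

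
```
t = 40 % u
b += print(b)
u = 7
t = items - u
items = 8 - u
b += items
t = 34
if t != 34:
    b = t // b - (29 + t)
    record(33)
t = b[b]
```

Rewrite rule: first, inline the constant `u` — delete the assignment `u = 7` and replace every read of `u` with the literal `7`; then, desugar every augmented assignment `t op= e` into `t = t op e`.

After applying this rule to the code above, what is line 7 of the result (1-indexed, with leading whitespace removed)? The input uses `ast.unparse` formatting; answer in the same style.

if t != 34:

Transformed code:
t = 40 % 7
b = b + print(b)
t = items - 7
items = 8 - 7
b = b + items
t = 34
if t != 34:
    b = t // b - (29 + t)
    record(33)
t = b[b]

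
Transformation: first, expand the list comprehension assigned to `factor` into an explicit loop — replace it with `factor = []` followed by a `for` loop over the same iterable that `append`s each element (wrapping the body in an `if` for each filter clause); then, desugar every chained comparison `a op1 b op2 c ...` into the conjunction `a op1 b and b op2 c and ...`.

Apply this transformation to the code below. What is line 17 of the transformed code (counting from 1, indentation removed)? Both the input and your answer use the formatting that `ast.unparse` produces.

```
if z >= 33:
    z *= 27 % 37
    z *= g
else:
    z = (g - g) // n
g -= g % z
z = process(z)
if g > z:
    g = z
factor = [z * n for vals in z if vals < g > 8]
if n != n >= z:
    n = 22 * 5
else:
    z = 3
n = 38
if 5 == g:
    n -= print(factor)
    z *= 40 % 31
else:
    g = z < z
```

Transformed code:
if z >= 33:
    z *= 27 % 37
    z *= g
else:
    z = (g - g) // n
g -= g % z
z = process(z)
if g > z:
    g = z
factor = []
for vals in z:
    if vals < g and g > 8:
        factor.append(z * n)
if n != n and n >= z:
    n = 22 * 5
else:
    z = 3
n = 38
if 5 == g:
    n -= print(factor)
    z *= 40 % 31
else:
    g = z < z

z = 3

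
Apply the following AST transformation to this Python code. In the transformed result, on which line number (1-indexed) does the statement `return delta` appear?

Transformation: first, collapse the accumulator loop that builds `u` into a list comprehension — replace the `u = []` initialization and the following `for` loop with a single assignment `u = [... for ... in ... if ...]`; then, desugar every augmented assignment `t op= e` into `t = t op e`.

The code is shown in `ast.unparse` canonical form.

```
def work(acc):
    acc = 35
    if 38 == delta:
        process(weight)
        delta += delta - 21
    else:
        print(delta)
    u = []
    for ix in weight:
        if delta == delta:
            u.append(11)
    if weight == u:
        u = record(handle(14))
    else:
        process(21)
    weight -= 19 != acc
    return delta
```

Transformed code:
def work(acc):
    acc = 35
    if 38 == delta:
        process(weight)
        delta = delta + (delta - 21)
    else:
        print(delta)
    u = [11 for ix in weight if delta == delta]
    if weight == u:
        u = record(handle(14))
    else:
        process(21)
    weight = weight - (19 != acc)
    return delta

14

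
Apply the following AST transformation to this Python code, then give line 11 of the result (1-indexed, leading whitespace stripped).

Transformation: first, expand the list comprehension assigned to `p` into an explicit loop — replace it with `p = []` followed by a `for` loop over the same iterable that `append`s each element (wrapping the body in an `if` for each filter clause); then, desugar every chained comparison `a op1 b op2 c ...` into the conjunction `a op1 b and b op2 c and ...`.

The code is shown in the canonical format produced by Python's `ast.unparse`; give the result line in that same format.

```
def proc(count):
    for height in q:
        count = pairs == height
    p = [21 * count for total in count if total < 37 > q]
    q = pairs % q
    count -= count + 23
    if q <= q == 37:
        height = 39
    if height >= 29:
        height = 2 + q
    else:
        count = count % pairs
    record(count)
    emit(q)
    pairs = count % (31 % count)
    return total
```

Transformed code:
def proc(count):
    for height in q:
        count = pairs == height
    p = []
    for total in count:
        if total < 37 and 37 > q:
            p.append(21 * count)
    q = pairs % q
    count -= count + 23
    if q <= q and q == 37:
        height = 39
    if height >= 29:
        height = 2 + q
    else:
        count = count % pairs
    record(count)
    emit(q)
    pairs = count % (31 % count)
    return total

height = 39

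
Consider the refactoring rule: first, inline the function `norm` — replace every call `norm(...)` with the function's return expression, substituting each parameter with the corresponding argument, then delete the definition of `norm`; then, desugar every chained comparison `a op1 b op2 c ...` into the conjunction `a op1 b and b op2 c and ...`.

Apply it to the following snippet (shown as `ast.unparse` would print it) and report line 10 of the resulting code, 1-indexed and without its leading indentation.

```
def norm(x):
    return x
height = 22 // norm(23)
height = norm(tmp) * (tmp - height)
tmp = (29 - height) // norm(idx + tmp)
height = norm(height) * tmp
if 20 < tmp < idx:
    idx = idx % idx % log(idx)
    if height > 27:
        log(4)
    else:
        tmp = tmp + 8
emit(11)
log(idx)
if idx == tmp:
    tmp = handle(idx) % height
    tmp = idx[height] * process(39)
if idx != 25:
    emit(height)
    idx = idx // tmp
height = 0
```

Transformed code:
height = 22 // 23
height = tmp * (tmp - height)
tmp = (29 - height) // (idx + tmp)
height = height * tmp
if 20 < tmp and tmp < idx:
    idx = idx % idx % log(idx)
    if height > 27:
        log(4)
    else:
        tmp = tmp + 8
emit(11)
log(idx)
if idx == tmp:
    tmp = handle(idx) % height
    tmp = idx[height] * process(39)
if idx != 25:
    emit(height)
    idx = idx // tmp
height = 0

tmp = tmp + 8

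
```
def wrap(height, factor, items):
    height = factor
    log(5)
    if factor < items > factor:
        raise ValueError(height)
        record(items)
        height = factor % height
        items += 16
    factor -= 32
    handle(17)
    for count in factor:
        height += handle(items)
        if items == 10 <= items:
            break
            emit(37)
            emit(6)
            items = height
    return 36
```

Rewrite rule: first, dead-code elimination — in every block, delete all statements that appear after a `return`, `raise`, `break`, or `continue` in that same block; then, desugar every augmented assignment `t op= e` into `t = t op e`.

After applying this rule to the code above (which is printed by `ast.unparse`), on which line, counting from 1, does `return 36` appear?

12

Transformed code:
def wrap(height, factor, items):
    height = factor
    log(5)
    if factor < items > factor:
        raise ValueError(height)
    factor = factor - 32
    handle(17)
    for count in factor:
        height = height + handle(items)
        if items == 10 <= items:
            break
    return 36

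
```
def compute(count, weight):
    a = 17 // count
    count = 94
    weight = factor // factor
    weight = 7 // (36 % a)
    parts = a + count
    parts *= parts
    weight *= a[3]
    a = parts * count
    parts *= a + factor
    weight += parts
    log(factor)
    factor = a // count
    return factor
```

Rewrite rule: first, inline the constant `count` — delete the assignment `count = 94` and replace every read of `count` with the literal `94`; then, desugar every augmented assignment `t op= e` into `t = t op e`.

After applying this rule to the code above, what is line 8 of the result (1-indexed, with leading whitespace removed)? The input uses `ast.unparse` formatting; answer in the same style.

Transformed code:
def compute(count, weight):
    a = 17 // 94
    weight = factor // factor
    weight = 7 // (36 % a)
    parts = a + 94
    parts = parts * parts
    weight = weight * a[3]
    a = parts * 94
    parts = parts * (a + factor)
    weight = weight + parts
    log(factor)
    factor = a // 94
    return factor

a = parts * 94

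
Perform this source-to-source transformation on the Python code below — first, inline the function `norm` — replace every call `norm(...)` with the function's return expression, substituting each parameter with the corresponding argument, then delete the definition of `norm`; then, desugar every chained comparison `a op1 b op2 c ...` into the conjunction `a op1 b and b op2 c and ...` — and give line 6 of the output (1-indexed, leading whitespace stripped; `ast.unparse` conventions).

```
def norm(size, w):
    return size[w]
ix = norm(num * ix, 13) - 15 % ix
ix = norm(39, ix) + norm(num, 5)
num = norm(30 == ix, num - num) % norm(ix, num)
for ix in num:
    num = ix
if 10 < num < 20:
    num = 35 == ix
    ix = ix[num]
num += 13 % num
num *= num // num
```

if 10 < num and num < 20:

Transformed code:
ix = (num * ix)[13] - 15 % ix
ix = 39[ix] + num[5]
num = (30 == ix)[num - num] % ix[num]
for ix in num:
    num = ix
if 10 < num and num < 20:
    num = 35 == ix
    ix = ix[num]
num += 13 % num
num *= num // num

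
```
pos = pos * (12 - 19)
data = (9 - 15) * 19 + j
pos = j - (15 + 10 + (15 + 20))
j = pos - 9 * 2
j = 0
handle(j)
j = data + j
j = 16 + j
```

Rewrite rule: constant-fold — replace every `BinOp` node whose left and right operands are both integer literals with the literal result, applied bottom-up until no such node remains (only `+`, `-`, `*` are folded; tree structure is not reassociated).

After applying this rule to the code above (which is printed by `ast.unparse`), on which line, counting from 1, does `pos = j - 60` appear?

Transformed code:
pos = pos * -7
data = -114 + j
pos = j - 60
j = pos - 18
j = 0
handle(j)
j = data + j
j = 16 + j

3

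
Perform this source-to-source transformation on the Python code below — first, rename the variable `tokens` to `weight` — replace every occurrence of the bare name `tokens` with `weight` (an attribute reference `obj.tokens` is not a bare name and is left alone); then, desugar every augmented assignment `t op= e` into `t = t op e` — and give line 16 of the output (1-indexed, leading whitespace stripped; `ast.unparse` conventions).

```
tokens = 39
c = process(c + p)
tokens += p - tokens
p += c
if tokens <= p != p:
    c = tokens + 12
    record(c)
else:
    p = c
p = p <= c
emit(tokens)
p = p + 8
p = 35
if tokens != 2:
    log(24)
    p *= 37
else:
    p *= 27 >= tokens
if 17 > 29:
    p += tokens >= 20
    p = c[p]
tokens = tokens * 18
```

Transformed code:
weight = 39
c = process(c + p)
weight = weight + (p - weight)
p = p + c
if weight <= p != p:
    c = weight + 12
    record(c)
else:
    p = c
p = p <= c
emit(weight)
p = p + 8
p = 35
if weight != 2:
    log(24)
    p = p * 37
else:
    p = p * (27 >= weight)
if 17 > 29:
    p = p + (weight >= 20)
    p = c[p]
weight = weight * 18

p = p * 37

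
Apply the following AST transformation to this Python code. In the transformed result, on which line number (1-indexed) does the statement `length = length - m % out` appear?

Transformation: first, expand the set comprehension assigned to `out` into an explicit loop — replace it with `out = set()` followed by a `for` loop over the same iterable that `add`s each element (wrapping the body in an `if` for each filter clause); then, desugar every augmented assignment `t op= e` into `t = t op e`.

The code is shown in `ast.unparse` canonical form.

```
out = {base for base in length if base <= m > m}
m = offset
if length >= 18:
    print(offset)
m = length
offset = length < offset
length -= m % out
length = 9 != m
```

10

Transformed code:
out = set()
for base in length:
    if base <= m > m:
        out.add(base)
m = offset
if length >= 18:
    print(offset)
m = length
offset = length < offset
length = length - m % out
length = 9 != m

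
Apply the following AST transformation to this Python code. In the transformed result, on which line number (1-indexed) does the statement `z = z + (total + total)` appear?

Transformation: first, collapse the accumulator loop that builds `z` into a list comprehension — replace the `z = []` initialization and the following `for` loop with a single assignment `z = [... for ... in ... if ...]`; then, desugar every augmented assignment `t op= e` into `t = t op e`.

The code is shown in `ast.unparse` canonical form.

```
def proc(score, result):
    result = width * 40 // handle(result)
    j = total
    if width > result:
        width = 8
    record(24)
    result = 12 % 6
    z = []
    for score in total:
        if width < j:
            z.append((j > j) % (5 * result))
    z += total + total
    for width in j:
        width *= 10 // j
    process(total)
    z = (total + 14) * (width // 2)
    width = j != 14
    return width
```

Transformed code:
def proc(score, result):
    result = width * 40 // handle(result)
    j = total
    if width > result:
        width = 8
    record(24)
    result = 12 % 6
    z = [(j > j) % (5 * result) for score in total if width < j]
    z = z + (total + total)
    for width in j:
        width = width * (10 // j)
    process(total)
    z = (total + 14) * (width // 2)
    width = j != 14
    return width

9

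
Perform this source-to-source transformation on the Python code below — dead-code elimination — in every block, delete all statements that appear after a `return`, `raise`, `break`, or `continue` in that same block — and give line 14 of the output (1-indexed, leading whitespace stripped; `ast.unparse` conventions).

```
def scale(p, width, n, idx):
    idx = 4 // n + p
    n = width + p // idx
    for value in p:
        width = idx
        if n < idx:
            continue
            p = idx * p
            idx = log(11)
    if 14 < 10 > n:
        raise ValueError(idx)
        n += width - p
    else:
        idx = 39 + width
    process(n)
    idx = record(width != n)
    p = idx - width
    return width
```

p = idx - width

Transformed code:
def scale(p, width, n, idx):
    idx = 4 // n + p
    n = width + p // idx
    for value in p:
        width = idx
        if n < idx:
            continue
    if 14 < 10 > n:
        raise ValueError(idx)
    else:
        idx = 39 + width
    process(n)
    idx = record(width != n)
    p = idx - width
    return width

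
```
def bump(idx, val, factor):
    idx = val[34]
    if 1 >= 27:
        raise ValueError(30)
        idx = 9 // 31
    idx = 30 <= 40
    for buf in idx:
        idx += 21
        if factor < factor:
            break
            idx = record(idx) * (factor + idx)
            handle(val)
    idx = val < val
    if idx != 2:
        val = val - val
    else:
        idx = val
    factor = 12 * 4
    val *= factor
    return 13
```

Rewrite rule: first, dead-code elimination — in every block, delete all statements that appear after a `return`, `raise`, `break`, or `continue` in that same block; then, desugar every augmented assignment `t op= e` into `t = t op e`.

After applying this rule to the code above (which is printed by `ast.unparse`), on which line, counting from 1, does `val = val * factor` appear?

Transformed code:
def bump(idx, val, factor):
    idx = val[34]
    if 1 >= 27:
        raise ValueError(30)
    idx = 30 <= 40
    for buf in idx:
        idx = idx + 21
        if factor < factor:
            break
    idx = val < val
    if idx != 2:
        val = val - val
    else:
        idx = val
    factor = 12 * 4
    val = val * factor
    return 13

16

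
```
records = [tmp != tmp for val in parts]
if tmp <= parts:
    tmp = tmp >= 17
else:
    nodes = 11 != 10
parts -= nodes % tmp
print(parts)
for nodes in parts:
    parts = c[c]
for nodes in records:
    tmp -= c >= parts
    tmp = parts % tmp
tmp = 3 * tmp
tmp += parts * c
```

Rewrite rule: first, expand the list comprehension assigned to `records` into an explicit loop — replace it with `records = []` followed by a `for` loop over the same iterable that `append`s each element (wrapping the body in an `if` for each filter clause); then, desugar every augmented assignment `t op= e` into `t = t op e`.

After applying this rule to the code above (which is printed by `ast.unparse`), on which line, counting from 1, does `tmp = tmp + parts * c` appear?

Transformed code:
records = []
for val in parts:
    records.append(tmp != tmp)
if tmp <= parts:
    tmp = tmp >= 17
else:
    nodes = 11 != 10
parts = parts - nodes % tmp
print(parts)
for nodes in parts:
    parts = c[c]
for nodes in records:
    tmp = tmp - (c >= parts)
    tmp = parts % tmp
tmp = 3 * tmp
tmp = tmp + parts * c

16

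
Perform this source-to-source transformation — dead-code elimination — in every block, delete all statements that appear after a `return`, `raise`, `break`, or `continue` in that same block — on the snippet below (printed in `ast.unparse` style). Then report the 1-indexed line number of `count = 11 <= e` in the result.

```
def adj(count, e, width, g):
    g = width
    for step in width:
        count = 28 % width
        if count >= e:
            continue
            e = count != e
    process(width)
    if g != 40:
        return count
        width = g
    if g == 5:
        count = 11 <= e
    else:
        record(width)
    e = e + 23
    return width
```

11

Transformed code:
def adj(count, e, width, g):
    g = width
    for step in width:
        count = 28 % width
        if count >= e:
            continue
    process(width)
    if g != 40:
        return count
    if g == 5:
        count = 11 <= e
    else:
        record(width)
    e = e + 23
    return width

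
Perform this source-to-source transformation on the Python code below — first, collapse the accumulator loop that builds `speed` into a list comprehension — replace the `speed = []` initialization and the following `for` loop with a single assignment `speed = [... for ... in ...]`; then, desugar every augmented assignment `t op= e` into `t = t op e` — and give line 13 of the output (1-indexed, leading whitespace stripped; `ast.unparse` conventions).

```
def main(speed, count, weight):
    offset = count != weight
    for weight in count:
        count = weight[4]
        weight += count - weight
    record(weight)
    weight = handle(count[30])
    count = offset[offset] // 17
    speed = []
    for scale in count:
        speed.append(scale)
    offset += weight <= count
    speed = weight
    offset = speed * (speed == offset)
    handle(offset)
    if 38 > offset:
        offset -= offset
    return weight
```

handle(offset)

Transformed code:
def main(speed, count, weight):
    offset = count != weight
    for weight in count:
        count = weight[4]
        weight = weight + (count - weight)
    record(weight)
    weight = handle(count[30])
    count = offset[offset] // 17
    speed = [scale for scale in count]
    offset = offset + (weight <= count)
    speed = weight
    offset = speed * (speed == offset)
    handle(offset)
    if 38 > offset:
        offset = offset - offset
    return weight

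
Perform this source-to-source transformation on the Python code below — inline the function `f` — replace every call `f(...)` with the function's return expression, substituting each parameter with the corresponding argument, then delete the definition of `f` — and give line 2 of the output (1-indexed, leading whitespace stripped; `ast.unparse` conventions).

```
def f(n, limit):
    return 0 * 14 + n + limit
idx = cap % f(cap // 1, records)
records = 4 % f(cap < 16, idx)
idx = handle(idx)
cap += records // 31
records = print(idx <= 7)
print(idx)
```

records = 4 % (0 * 14 + (cap < 16) + idx)

Transformed code:
idx = cap % (0 * 14 + cap // 1 + records)
records = 4 % (0 * 14 + (cap < 16) + idx)
idx = handle(idx)
cap += records // 31
records = print(idx <= 7)
print(idx)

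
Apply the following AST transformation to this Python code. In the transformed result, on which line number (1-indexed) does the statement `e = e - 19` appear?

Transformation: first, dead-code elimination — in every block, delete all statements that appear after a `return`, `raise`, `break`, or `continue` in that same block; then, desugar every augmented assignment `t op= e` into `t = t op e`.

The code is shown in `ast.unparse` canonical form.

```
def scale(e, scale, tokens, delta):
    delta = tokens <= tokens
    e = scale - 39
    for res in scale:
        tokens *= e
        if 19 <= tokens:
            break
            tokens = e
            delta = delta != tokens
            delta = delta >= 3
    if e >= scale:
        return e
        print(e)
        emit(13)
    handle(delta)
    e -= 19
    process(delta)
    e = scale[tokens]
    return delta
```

11

Transformed code:
def scale(e, scale, tokens, delta):
    delta = tokens <= tokens
    e = scale - 39
    for res in scale:
        tokens = tokens * e
        if 19 <= tokens:
            break
    if e >= scale:
        return e
    handle(delta)
    e = e - 19
    process(delta)
    e = scale[tokens]
    return delta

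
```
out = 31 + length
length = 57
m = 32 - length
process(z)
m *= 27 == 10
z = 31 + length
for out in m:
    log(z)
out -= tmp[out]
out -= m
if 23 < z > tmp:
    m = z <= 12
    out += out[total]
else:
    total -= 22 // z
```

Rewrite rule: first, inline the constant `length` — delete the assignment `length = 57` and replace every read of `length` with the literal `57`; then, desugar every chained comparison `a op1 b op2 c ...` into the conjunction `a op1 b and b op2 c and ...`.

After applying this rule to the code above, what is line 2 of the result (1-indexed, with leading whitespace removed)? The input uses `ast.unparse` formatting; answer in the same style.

Transformed code:
out = 31 + 57
m = 32 - 57
process(z)
m *= 27 == 10
z = 31 + 57
for out in m:
    log(z)
out -= tmp[out]
out -= m
if 23 < z and z > tmp:
    m = z <= 12
    out += out[total]
else:
    total -= 22 // z

m = 32 - 57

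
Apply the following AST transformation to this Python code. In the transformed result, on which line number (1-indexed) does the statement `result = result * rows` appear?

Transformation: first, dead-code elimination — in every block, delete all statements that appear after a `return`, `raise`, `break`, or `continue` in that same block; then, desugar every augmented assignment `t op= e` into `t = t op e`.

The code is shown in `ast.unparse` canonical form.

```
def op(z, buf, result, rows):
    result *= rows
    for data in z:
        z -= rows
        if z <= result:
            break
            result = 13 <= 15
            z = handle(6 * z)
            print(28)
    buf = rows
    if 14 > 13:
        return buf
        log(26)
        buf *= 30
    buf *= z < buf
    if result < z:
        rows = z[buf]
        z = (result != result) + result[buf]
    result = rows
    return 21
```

2

Transformed code:
def op(z, buf, result, rows):
    result = result * rows
    for data in z:
        z = z - rows
        if z <= result:
            break
    buf = rows
    if 14 > 13:
        return buf
    buf = buf * (z < buf)
    if result < z:
        rows = z[buf]
        z = (result != result) + result[buf]
    result = rows
    return 21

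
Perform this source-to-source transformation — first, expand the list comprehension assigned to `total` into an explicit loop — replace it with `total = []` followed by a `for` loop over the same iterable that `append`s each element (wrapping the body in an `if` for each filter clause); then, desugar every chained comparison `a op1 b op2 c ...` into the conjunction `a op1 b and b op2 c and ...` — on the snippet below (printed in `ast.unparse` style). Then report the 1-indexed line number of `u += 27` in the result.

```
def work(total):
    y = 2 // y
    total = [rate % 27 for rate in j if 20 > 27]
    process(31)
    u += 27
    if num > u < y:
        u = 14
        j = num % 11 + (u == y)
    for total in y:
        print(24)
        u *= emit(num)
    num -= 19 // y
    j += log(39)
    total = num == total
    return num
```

Transformed code:
def work(total):
    y = 2 // y
    total = []
    for rate in j:
        if 20 > 27:
            total.append(rate % 27)
    process(31)
    u += 27
    if num > u and u < y:
        u = 14
        j = num % 11 + (u == y)
    for total in y:
        print(24)
        u *= emit(num)
    num -= 19 // y
    j += log(39)
    total = num == total
    return num

8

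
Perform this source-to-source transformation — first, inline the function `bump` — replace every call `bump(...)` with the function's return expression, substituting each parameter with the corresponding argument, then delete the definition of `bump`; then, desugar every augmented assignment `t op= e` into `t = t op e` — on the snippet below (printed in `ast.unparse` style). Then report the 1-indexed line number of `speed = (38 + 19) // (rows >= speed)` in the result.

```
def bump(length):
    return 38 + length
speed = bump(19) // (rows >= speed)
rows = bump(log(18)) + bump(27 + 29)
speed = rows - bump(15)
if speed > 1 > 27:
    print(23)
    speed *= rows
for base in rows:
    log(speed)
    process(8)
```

1

Transformed code:
speed = (38 + 19) // (rows >= speed)
rows = 38 + log(18) + (38 + (27 + 29))
speed = rows - (38 + 15)
if speed > 1 > 27:
    print(23)
    speed = speed * rows
for base in rows:
    log(speed)
    process(8)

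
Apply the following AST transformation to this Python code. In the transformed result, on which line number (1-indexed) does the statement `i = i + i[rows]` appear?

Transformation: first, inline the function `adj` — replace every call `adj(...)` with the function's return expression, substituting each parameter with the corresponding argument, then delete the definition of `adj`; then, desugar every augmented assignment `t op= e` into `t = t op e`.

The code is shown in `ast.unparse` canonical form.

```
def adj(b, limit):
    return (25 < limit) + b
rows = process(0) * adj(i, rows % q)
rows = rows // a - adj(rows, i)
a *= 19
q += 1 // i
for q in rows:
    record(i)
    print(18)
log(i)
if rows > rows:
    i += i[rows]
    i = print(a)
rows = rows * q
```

Transformed code:
rows = process(0) * ((25 < rows % q) + i)
rows = rows // a - ((25 < i) + rows)
a = a * 19
q = q + 1 // i
for q in rows:
    record(i)
    print(18)
log(i)
if rows > rows:
    i = i + i[rows]
    i = print(a)
rows = rows * q

10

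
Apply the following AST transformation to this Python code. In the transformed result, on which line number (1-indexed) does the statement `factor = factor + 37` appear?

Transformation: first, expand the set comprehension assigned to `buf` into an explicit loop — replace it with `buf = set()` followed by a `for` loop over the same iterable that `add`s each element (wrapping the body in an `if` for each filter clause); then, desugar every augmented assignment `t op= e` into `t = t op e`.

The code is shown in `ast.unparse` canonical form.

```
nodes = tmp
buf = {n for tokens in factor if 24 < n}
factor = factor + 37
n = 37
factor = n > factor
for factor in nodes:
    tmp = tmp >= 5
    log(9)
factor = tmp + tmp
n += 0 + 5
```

6

Transformed code:
nodes = tmp
buf = set()
for tokens in factor:
    if 24 < n:
        buf.add(n)
factor = factor + 37
n = 37
factor = n > factor
for factor in nodes:
    tmp = tmp >= 5
    log(9)
factor = tmp + tmp
n = n + (0 + 5)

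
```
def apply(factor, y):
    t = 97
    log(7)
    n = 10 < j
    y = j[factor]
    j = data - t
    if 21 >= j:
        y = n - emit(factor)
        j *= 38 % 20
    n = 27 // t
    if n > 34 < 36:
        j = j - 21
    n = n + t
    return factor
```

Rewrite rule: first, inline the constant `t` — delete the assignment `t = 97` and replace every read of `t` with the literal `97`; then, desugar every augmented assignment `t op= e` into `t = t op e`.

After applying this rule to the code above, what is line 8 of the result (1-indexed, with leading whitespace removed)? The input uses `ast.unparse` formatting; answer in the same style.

Transformed code:
def apply(factor, y):
    log(7)
    n = 10 < j
    y = j[factor]
    j = data - 97
    if 21 >= j:
        y = n - emit(factor)
        j = j * (38 % 20)
    n = 27 // 97
    if n > 34 < 36:
        j = j - 21
    n = n + 97
    return factor

j = j * (38 % 20)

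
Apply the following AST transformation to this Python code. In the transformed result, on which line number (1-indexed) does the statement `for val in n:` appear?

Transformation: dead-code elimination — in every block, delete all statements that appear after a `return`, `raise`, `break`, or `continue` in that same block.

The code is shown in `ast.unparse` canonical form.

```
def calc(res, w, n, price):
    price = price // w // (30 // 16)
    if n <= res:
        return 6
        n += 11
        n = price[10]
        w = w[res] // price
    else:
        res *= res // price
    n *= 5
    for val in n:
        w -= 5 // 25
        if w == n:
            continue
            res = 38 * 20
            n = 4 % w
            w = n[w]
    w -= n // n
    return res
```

Transformed code:
def calc(res, w, n, price):
    price = price // w // (30 // 16)
    if n <= res:
        return 6
    else:
        res *= res // price
    n *= 5
    for val in n:
        w -= 5 // 25
        if w == n:
            continue
    w -= n // n
    return res

8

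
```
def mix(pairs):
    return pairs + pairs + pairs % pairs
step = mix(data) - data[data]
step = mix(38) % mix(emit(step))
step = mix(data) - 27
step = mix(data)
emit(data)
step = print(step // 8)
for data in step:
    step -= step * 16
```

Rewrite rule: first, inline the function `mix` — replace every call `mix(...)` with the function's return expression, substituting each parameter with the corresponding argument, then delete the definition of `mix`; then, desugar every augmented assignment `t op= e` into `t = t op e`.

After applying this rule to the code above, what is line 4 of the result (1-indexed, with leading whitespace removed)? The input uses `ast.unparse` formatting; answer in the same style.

step = data + data + data % data

Transformed code:
step = data + data + data % data - data[data]
step = (38 + 38 + 38 % 38) % (emit(step) + emit(step) + emit(step) % emit(step))
step = data + data + data % data - 27
step = data + data + data % data
emit(data)
step = print(step // 8)
for data in step:
    step = step - step * 16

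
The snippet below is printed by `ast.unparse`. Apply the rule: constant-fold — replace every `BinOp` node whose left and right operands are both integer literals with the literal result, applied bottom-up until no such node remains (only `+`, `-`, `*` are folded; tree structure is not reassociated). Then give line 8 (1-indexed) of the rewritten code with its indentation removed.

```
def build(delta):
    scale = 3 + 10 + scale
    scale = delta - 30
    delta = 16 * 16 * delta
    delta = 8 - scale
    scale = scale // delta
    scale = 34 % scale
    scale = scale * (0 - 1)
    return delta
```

scale = scale * -1

Transformed code:
def build(delta):
    scale = 13 + scale
    scale = delta - 30
    delta = 256 * delta
    delta = 8 - scale
    scale = scale // delta
    scale = 34 % scale
    scale = scale * -1
    return delta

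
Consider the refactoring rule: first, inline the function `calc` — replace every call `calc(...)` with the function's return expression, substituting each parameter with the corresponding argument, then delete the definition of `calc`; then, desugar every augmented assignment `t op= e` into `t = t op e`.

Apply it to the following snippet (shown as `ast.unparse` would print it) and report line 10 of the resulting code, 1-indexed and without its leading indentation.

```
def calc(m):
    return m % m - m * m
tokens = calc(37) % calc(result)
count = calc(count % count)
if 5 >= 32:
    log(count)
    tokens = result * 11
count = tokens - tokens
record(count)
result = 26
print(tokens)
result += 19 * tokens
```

Transformed code:
tokens = (37 % 37 - 37 * 37) % (result % result - result * result)
count = count % count % (count % count) - count % count * (count % count)
if 5 >= 32:
    log(count)
    tokens = result * 11
count = tokens - tokens
record(count)
result = 26
print(tokens)
result = result + 19 * tokens

result = result + 19 * tokens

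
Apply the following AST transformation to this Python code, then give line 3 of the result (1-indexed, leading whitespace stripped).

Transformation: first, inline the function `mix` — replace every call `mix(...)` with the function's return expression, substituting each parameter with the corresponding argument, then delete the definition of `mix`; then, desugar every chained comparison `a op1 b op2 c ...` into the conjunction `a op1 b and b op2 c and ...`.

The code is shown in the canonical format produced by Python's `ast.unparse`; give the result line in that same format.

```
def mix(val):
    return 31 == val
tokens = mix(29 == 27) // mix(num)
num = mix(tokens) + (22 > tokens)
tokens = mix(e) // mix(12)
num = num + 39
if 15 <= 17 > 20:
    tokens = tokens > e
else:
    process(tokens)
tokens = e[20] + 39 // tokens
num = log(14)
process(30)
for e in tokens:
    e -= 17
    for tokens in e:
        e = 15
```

tokens = (31 == e) // (31 == 12)

Transformed code:
tokens = (31 == (29 == 27)) // (31 == num)
num = (31 == tokens) + (22 > tokens)
tokens = (31 == e) // (31 == 12)
num = num + 39
if 15 <= 17 and 17 > 20:
    tokens = tokens > e
else:
    process(tokens)
tokens = e[20] + 39 // tokens
num = log(14)
process(30)
for e in tokens:
    e -= 17
    for tokens in e:
        e = 15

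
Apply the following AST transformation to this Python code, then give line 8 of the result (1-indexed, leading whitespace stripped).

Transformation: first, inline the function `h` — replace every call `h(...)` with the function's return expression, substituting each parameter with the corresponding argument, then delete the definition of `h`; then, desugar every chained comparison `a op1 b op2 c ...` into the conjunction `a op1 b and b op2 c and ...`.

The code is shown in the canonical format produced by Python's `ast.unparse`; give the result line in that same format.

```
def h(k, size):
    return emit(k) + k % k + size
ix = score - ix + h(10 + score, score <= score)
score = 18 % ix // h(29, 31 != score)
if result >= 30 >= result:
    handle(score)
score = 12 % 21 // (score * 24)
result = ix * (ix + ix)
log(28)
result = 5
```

result = 5

Transformed code:
ix = score - ix + (emit(10 + score) + (10 + score) % (10 + score) + (score <= score))
score = 18 % ix // (emit(29) + 29 % 29 + (31 != score))
if result >= 30 and 30 >= result:
    handle(score)
score = 12 % 21 // (score * 24)
result = ix * (ix + ix)
log(28)
result = 5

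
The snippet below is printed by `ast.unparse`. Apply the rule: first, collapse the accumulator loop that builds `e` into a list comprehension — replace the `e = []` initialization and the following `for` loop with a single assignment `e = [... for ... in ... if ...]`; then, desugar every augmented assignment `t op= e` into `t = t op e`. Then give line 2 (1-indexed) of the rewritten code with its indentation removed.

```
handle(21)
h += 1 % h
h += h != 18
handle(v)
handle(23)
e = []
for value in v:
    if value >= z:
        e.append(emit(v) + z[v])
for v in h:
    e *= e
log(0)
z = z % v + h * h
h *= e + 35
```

Transformed code:
handle(21)
h = h + 1 % h
h = h + (h != 18)
handle(v)
handle(23)
e = [emit(v) + z[v] for value in v if value >= z]
for v in h:
    e = e * e
log(0)
z = z % v + h * h
h = h * (e + 35)

h = h + 1 % h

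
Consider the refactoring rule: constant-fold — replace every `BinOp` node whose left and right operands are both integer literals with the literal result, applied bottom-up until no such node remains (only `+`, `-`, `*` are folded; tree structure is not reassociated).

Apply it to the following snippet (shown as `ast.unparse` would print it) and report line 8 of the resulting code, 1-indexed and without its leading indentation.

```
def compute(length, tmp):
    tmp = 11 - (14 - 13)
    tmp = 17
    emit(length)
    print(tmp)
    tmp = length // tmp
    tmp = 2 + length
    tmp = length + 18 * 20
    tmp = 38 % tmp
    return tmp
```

tmp = length + 360

Transformed code:
def compute(length, tmp):
    tmp = 10
    tmp = 17
    emit(length)
    print(tmp)
    tmp = length // tmp
    tmp = 2 + length
    tmp = length + 360
    tmp = 38 % tmp
    return tmp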